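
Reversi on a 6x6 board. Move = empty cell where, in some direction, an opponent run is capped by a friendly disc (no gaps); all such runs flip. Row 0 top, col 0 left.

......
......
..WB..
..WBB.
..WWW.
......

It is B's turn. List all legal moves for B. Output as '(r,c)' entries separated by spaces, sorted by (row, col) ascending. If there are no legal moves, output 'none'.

(1,1): flips 1 -> legal
(1,2): no bracket -> illegal
(1,3): no bracket -> illegal
(2,1): flips 1 -> legal
(3,1): flips 1 -> legal
(3,5): no bracket -> illegal
(4,1): flips 1 -> legal
(4,5): no bracket -> illegal
(5,1): flips 1 -> legal
(5,2): flips 1 -> legal
(5,3): flips 1 -> legal
(5,4): flips 1 -> legal
(5,5): flips 1 -> legal

Answer: (1,1) (2,1) (3,1) (4,1) (5,1) (5,2) (5,3) (5,4) (5,5)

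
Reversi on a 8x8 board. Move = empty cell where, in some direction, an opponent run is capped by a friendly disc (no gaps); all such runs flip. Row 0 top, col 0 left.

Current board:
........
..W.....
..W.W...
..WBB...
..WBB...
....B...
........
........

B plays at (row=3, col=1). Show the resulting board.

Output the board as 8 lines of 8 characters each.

Place B at (3,1); scan 8 dirs for brackets.
Dir NW: first cell '.' (not opp) -> no flip
Dir N: first cell '.' (not opp) -> no flip
Dir NE: opp run (2,2), next='.' -> no flip
Dir W: first cell '.' (not opp) -> no flip
Dir E: opp run (3,2) capped by B -> flip
Dir SW: first cell '.' (not opp) -> no flip
Dir S: first cell '.' (not opp) -> no flip
Dir SE: opp run (4,2), next='.' -> no flip
All flips: (3,2)

Answer: ........
..W.....
..W.W...
.BBBB...
..WBB...
....B...
........
........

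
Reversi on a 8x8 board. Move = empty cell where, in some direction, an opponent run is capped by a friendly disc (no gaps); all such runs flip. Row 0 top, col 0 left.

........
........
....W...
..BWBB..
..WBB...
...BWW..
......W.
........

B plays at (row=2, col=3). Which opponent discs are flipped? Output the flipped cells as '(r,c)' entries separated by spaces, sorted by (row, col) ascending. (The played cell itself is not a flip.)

Answer: (3,3)

Derivation:
Dir NW: first cell '.' (not opp) -> no flip
Dir N: first cell '.' (not opp) -> no flip
Dir NE: first cell '.' (not opp) -> no flip
Dir W: first cell '.' (not opp) -> no flip
Dir E: opp run (2,4), next='.' -> no flip
Dir SW: first cell 'B' (not opp) -> no flip
Dir S: opp run (3,3) capped by B -> flip
Dir SE: first cell 'B' (not opp) -> no flip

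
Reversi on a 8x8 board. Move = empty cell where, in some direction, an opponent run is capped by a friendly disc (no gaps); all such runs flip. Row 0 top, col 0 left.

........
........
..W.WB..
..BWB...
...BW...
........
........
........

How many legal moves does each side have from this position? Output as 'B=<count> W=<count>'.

Answer: B=5 W=5

Derivation:
-- B to move --
(1,1): no bracket -> illegal
(1,2): flips 1 -> legal
(1,3): no bracket -> illegal
(1,4): flips 1 -> legal
(1,5): no bracket -> illegal
(2,1): no bracket -> illegal
(2,3): flips 2 -> legal
(3,1): no bracket -> illegal
(3,5): no bracket -> illegal
(4,2): no bracket -> illegal
(4,5): flips 1 -> legal
(5,3): no bracket -> illegal
(5,4): flips 1 -> legal
(5,5): no bracket -> illegal
B mobility = 5
-- W to move --
(1,4): no bracket -> illegal
(1,5): no bracket -> illegal
(1,6): no bracket -> illegal
(2,1): no bracket -> illegal
(2,3): no bracket -> illegal
(2,6): flips 1 -> legal
(3,1): flips 1 -> legal
(3,5): flips 1 -> legal
(3,6): no bracket -> illegal
(4,1): no bracket -> illegal
(4,2): flips 2 -> legal
(4,5): no bracket -> illegal
(5,2): no bracket -> illegal
(5,3): flips 1 -> legal
(5,4): no bracket -> illegal
W mobility = 5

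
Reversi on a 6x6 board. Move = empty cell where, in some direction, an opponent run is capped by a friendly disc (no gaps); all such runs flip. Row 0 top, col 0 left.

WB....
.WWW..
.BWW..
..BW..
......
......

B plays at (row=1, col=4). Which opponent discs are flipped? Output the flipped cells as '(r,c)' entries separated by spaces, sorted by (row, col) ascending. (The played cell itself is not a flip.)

Dir NW: first cell '.' (not opp) -> no flip
Dir N: first cell '.' (not opp) -> no flip
Dir NE: first cell '.' (not opp) -> no flip
Dir W: opp run (1,3) (1,2) (1,1), next='.' -> no flip
Dir E: first cell '.' (not opp) -> no flip
Dir SW: opp run (2,3) capped by B -> flip
Dir S: first cell '.' (not opp) -> no flip
Dir SE: first cell '.' (not opp) -> no flip

Answer: (2,3)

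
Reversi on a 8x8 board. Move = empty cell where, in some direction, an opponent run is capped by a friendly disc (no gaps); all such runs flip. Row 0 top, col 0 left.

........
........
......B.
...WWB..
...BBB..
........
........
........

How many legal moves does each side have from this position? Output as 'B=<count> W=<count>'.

Answer: B=5 W=6

Derivation:
-- B to move --
(2,2): flips 1 -> legal
(2,3): flips 2 -> legal
(2,4): flips 1 -> legal
(2,5): flips 1 -> legal
(3,2): flips 2 -> legal
(4,2): no bracket -> illegal
B mobility = 5
-- W to move --
(1,5): no bracket -> illegal
(1,6): no bracket -> illegal
(1,7): no bracket -> illegal
(2,4): no bracket -> illegal
(2,5): no bracket -> illegal
(2,7): no bracket -> illegal
(3,2): no bracket -> illegal
(3,6): flips 1 -> legal
(3,7): no bracket -> illegal
(4,2): no bracket -> illegal
(4,6): no bracket -> illegal
(5,2): flips 1 -> legal
(5,3): flips 1 -> legal
(5,4): flips 1 -> legal
(5,5): flips 1 -> legal
(5,6): flips 1 -> legal
W mobility = 6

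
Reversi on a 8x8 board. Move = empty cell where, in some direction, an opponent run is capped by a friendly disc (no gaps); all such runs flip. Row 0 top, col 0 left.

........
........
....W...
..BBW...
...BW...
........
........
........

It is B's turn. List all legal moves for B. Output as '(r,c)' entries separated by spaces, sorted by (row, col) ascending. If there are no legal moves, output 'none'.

Answer: (1,5) (2,5) (3,5) (4,5) (5,5)

Derivation:
(1,3): no bracket -> illegal
(1,4): no bracket -> illegal
(1,5): flips 1 -> legal
(2,3): no bracket -> illegal
(2,5): flips 1 -> legal
(3,5): flips 1 -> legal
(4,5): flips 1 -> legal
(5,3): no bracket -> illegal
(5,4): no bracket -> illegal
(5,5): flips 1 -> legal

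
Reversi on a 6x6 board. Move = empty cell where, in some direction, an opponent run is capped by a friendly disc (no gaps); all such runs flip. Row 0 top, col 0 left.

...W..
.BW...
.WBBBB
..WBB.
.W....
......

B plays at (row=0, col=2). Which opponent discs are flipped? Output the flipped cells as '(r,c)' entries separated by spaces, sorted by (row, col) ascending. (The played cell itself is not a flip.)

Answer: (1,2)

Derivation:
Dir NW: edge -> no flip
Dir N: edge -> no flip
Dir NE: edge -> no flip
Dir W: first cell '.' (not opp) -> no flip
Dir E: opp run (0,3), next='.' -> no flip
Dir SW: first cell 'B' (not opp) -> no flip
Dir S: opp run (1,2) capped by B -> flip
Dir SE: first cell '.' (not opp) -> no flip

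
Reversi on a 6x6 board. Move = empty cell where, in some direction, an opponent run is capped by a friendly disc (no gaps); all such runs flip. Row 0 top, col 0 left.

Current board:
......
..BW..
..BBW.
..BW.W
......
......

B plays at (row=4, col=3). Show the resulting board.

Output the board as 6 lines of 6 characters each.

Place B at (4,3); scan 8 dirs for brackets.
Dir NW: first cell 'B' (not opp) -> no flip
Dir N: opp run (3,3) capped by B -> flip
Dir NE: first cell '.' (not opp) -> no flip
Dir W: first cell '.' (not opp) -> no flip
Dir E: first cell '.' (not opp) -> no flip
Dir SW: first cell '.' (not opp) -> no flip
Dir S: first cell '.' (not opp) -> no flip
Dir SE: first cell '.' (not opp) -> no flip
All flips: (3,3)

Answer: ......
..BW..
..BBW.
..BB.W
...B..
......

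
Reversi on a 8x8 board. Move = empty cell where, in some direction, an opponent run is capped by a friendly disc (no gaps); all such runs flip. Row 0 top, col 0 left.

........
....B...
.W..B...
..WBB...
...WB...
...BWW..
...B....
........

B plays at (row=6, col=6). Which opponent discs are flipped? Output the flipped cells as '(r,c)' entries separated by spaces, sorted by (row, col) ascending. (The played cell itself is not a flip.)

Answer: (5,5)

Derivation:
Dir NW: opp run (5,5) capped by B -> flip
Dir N: first cell '.' (not opp) -> no flip
Dir NE: first cell '.' (not opp) -> no flip
Dir W: first cell '.' (not opp) -> no flip
Dir E: first cell '.' (not opp) -> no flip
Dir SW: first cell '.' (not opp) -> no flip
Dir S: first cell '.' (not opp) -> no flip
Dir SE: first cell '.' (not opp) -> no flip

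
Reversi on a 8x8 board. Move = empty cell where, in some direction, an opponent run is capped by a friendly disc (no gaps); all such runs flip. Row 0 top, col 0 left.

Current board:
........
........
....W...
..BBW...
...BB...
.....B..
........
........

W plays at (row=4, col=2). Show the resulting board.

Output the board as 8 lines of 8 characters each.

Place W at (4,2); scan 8 dirs for brackets.
Dir NW: first cell '.' (not opp) -> no flip
Dir N: opp run (3,2), next='.' -> no flip
Dir NE: opp run (3,3) capped by W -> flip
Dir W: first cell '.' (not opp) -> no flip
Dir E: opp run (4,3) (4,4), next='.' -> no flip
Dir SW: first cell '.' (not opp) -> no flip
Dir S: first cell '.' (not opp) -> no flip
Dir SE: first cell '.' (not opp) -> no flip
All flips: (3,3)

Answer: ........
........
....W...
..BWW...
..WBB...
.....B..
........
........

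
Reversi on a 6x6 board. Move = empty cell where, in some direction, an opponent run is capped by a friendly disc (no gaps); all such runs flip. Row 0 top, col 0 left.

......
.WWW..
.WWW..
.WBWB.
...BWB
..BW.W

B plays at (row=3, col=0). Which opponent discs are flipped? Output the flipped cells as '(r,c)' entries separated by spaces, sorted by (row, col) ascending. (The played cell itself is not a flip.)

Answer: (3,1)

Derivation:
Dir NW: edge -> no flip
Dir N: first cell '.' (not opp) -> no flip
Dir NE: opp run (2,1) (1,2), next='.' -> no flip
Dir W: edge -> no flip
Dir E: opp run (3,1) capped by B -> flip
Dir SW: edge -> no flip
Dir S: first cell '.' (not opp) -> no flip
Dir SE: first cell '.' (not opp) -> no flip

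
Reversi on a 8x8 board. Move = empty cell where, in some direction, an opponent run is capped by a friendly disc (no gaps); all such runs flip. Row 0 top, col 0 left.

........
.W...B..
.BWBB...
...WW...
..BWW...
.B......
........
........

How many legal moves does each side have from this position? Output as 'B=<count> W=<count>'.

-- B to move --
(0,0): no bracket -> illegal
(0,1): flips 1 -> legal
(0,2): no bracket -> illegal
(1,0): no bracket -> illegal
(1,2): no bracket -> illegal
(1,3): no bracket -> illegal
(2,0): no bracket -> illegal
(2,5): no bracket -> illegal
(3,1): no bracket -> illegal
(3,2): no bracket -> illegal
(3,5): no bracket -> illegal
(4,5): flips 3 -> legal
(5,2): no bracket -> illegal
(5,3): flips 2 -> legal
(5,4): flips 2 -> legal
(5,5): no bracket -> illegal
B mobility = 4
-- W to move --
(0,4): no bracket -> illegal
(0,5): no bracket -> illegal
(0,6): flips 2 -> legal
(1,0): no bracket -> illegal
(1,2): flips 1 -> legal
(1,3): flips 1 -> legal
(1,4): flips 1 -> legal
(1,6): no bracket -> illegal
(2,0): flips 1 -> legal
(2,5): flips 2 -> legal
(2,6): no bracket -> illegal
(3,0): no bracket -> illegal
(3,1): flips 1 -> legal
(3,2): no bracket -> illegal
(3,5): no bracket -> illegal
(4,0): no bracket -> illegal
(4,1): flips 1 -> legal
(5,0): no bracket -> illegal
(5,2): no bracket -> illegal
(5,3): no bracket -> illegal
(6,0): flips 2 -> legal
(6,1): no bracket -> illegal
(6,2): no bracket -> illegal
W mobility = 9

Answer: B=4 W=9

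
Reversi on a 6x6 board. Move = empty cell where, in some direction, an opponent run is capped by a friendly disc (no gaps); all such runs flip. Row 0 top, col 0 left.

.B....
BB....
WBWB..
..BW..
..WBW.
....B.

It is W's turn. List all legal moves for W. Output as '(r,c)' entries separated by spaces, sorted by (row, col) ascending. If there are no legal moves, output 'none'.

(0,0): flips 2 -> legal
(0,2): flips 1 -> legal
(1,2): no bracket -> illegal
(1,3): flips 1 -> legal
(1,4): no bracket -> illegal
(2,4): flips 1 -> legal
(3,0): no bracket -> illegal
(3,1): flips 1 -> legal
(3,4): no bracket -> illegal
(4,1): no bracket -> illegal
(4,5): no bracket -> illegal
(5,2): no bracket -> illegal
(5,3): flips 1 -> legal
(5,5): no bracket -> illegal

Answer: (0,0) (0,2) (1,3) (2,4) (3,1) (5,3)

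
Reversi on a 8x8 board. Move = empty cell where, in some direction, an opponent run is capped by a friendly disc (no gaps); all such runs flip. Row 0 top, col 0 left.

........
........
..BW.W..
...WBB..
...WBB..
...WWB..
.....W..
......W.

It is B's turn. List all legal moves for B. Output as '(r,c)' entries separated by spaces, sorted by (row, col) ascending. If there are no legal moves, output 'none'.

(1,2): flips 1 -> legal
(1,3): no bracket -> illegal
(1,4): no bracket -> illegal
(1,5): flips 1 -> legal
(1,6): flips 1 -> legal
(2,4): flips 1 -> legal
(2,6): no bracket -> illegal
(3,2): flips 1 -> legal
(3,6): no bracket -> illegal
(4,2): flips 1 -> legal
(5,2): flips 3 -> legal
(5,6): no bracket -> illegal
(6,2): flips 1 -> legal
(6,3): flips 1 -> legal
(6,4): flips 1 -> legal
(6,6): no bracket -> illegal
(6,7): no bracket -> illegal
(7,4): no bracket -> illegal
(7,5): flips 1 -> legal
(7,7): no bracket -> illegal

Answer: (1,2) (1,5) (1,6) (2,4) (3,2) (4,2) (5,2) (6,2) (6,3) (6,4) (7,5)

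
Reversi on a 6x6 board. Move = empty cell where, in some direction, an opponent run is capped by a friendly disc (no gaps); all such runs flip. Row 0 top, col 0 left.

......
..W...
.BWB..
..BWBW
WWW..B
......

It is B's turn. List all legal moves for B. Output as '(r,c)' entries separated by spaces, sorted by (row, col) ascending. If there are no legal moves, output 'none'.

(0,1): flips 1 -> legal
(0,2): flips 2 -> legal
(0,3): flips 1 -> legal
(1,1): no bracket -> illegal
(1,3): no bracket -> illegal
(2,4): no bracket -> illegal
(2,5): flips 1 -> legal
(3,0): no bracket -> illegal
(3,1): no bracket -> illegal
(4,3): flips 1 -> legal
(4,4): no bracket -> illegal
(5,0): flips 1 -> legal
(5,1): no bracket -> illegal
(5,2): flips 1 -> legal
(5,3): no bracket -> illegal

Answer: (0,1) (0,2) (0,3) (2,5) (4,3) (5,0) (5,2)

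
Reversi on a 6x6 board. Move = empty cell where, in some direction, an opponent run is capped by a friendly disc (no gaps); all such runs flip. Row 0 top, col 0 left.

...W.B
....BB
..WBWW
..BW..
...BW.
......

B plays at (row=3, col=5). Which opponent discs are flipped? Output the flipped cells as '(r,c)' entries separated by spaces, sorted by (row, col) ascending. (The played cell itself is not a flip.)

Dir NW: opp run (2,4), next='.' -> no flip
Dir N: opp run (2,5) capped by B -> flip
Dir NE: edge -> no flip
Dir W: first cell '.' (not opp) -> no flip
Dir E: edge -> no flip
Dir SW: opp run (4,4), next='.' -> no flip
Dir S: first cell '.' (not opp) -> no flip
Dir SE: edge -> no flip

Answer: (2,5)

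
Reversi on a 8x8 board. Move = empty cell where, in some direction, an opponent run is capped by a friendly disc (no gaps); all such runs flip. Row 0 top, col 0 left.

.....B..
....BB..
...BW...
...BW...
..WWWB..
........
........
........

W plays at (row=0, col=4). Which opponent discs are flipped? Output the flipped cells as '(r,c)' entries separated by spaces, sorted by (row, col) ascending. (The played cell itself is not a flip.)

Dir NW: edge -> no flip
Dir N: edge -> no flip
Dir NE: edge -> no flip
Dir W: first cell '.' (not opp) -> no flip
Dir E: opp run (0,5), next='.' -> no flip
Dir SW: first cell '.' (not opp) -> no flip
Dir S: opp run (1,4) capped by W -> flip
Dir SE: opp run (1,5), next='.' -> no flip

Answer: (1,4)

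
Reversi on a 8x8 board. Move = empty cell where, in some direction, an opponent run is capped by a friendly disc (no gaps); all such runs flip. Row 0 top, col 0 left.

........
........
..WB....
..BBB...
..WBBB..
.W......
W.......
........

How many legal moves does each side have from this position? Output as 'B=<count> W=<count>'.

Answer: B=5 W=3

Derivation:
-- B to move --
(1,1): flips 1 -> legal
(1,2): flips 1 -> legal
(1,3): no bracket -> illegal
(2,1): flips 1 -> legal
(3,1): no bracket -> illegal
(4,0): no bracket -> illegal
(4,1): flips 1 -> legal
(5,0): no bracket -> illegal
(5,2): flips 1 -> legal
(5,3): no bracket -> illegal
(6,1): no bracket -> illegal
(6,2): no bracket -> illegal
(7,0): no bracket -> illegal
(7,1): no bracket -> illegal
B mobility = 5
-- W to move --
(1,2): no bracket -> illegal
(1,3): no bracket -> illegal
(1,4): no bracket -> illegal
(2,1): no bracket -> illegal
(2,4): flips 2 -> legal
(2,5): no bracket -> illegal
(3,1): no bracket -> illegal
(3,5): no bracket -> illegal
(3,6): no bracket -> illegal
(4,1): no bracket -> illegal
(4,6): flips 3 -> legal
(5,2): no bracket -> illegal
(5,3): no bracket -> illegal
(5,4): no bracket -> illegal
(5,5): flips 2 -> legal
(5,6): no bracket -> illegal
W mobility = 3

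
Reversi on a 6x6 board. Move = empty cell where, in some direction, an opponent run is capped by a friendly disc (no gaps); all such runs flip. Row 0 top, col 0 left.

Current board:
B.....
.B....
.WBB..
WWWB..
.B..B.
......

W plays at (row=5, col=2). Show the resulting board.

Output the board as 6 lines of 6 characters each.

Answer: B.....
.B....
.WBB..
WWWB..
.W..B.
..W...

Derivation:
Place W at (5,2); scan 8 dirs for brackets.
Dir NW: opp run (4,1) capped by W -> flip
Dir N: first cell '.' (not opp) -> no flip
Dir NE: first cell '.' (not opp) -> no flip
Dir W: first cell '.' (not opp) -> no flip
Dir E: first cell '.' (not opp) -> no flip
Dir SW: edge -> no flip
Dir S: edge -> no flip
Dir SE: edge -> no flip
All flips: (4,1)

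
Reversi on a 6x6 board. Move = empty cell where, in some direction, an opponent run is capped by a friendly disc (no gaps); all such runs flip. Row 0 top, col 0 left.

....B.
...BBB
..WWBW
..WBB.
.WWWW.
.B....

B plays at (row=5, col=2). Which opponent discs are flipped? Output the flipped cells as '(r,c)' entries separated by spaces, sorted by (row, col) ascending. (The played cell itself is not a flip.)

Dir NW: opp run (4,1), next='.' -> no flip
Dir N: opp run (4,2) (3,2) (2,2), next='.' -> no flip
Dir NE: opp run (4,3) capped by B -> flip
Dir W: first cell 'B' (not opp) -> no flip
Dir E: first cell '.' (not opp) -> no flip
Dir SW: edge -> no flip
Dir S: edge -> no flip
Dir SE: edge -> no flip

Answer: (4,3)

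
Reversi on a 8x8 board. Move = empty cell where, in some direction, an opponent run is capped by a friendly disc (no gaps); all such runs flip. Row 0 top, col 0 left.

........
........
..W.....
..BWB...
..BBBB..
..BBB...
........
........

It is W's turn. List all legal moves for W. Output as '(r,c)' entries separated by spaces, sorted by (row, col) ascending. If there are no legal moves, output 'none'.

(2,1): no bracket -> illegal
(2,3): no bracket -> illegal
(2,4): no bracket -> illegal
(2,5): no bracket -> illegal
(3,1): flips 1 -> legal
(3,5): flips 1 -> legal
(3,6): no bracket -> illegal
(4,1): no bracket -> illegal
(4,6): no bracket -> illegal
(5,1): flips 1 -> legal
(5,5): flips 1 -> legal
(5,6): no bracket -> illegal
(6,1): no bracket -> illegal
(6,2): flips 3 -> legal
(6,3): flips 2 -> legal
(6,4): no bracket -> illegal
(6,5): no bracket -> illegal

Answer: (3,1) (3,5) (5,1) (5,5) (6,2) (6,3)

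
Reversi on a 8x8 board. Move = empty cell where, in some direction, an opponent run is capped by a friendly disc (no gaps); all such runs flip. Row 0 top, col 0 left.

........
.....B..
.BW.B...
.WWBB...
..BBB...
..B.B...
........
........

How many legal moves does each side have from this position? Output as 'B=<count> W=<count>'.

-- B to move --
(1,1): flips 1 -> legal
(1,2): flips 2 -> legal
(1,3): no bracket -> illegal
(2,0): flips 1 -> legal
(2,3): flips 1 -> legal
(3,0): flips 2 -> legal
(4,0): no bracket -> illegal
(4,1): flips 1 -> legal
B mobility = 6
-- W to move --
(0,4): no bracket -> illegal
(0,5): no bracket -> illegal
(0,6): no bracket -> illegal
(1,0): flips 1 -> legal
(1,1): flips 1 -> legal
(1,2): no bracket -> illegal
(1,3): no bracket -> illegal
(1,4): no bracket -> illegal
(1,6): no bracket -> illegal
(2,0): flips 1 -> legal
(2,3): no bracket -> illegal
(2,5): no bracket -> illegal
(2,6): no bracket -> illegal
(3,0): no bracket -> illegal
(3,5): flips 2 -> legal
(4,1): no bracket -> illegal
(4,5): no bracket -> illegal
(5,1): no bracket -> illegal
(5,3): flips 1 -> legal
(5,5): flips 2 -> legal
(6,1): no bracket -> illegal
(6,2): flips 2 -> legal
(6,3): no bracket -> illegal
(6,4): no bracket -> illegal
(6,5): flips 2 -> legal
W mobility = 8

Answer: B=6 W=8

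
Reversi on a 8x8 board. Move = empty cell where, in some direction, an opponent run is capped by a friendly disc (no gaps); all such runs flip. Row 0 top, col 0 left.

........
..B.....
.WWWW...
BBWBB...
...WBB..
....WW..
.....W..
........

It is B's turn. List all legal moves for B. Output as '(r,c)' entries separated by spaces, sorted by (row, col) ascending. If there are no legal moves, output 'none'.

Answer: (1,1) (1,3) (1,4) (1,5) (4,2) (5,2) (5,3) (6,3) (6,4) (6,6) (7,5)

Derivation:
(1,0): no bracket -> illegal
(1,1): flips 2 -> legal
(1,3): flips 2 -> legal
(1,4): flips 1 -> legal
(1,5): flips 1 -> legal
(2,0): no bracket -> illegal
(2,5): no bracket -> illegal
(3,5): no bracket -> illegal
(4,1): no bracket -> illegal
(4,2): flips 3 -> legal
(4,6): no bracket -> illegal
(5,2): flips 1 -> legal
(5,3): flips 1 -> legal
(5,6): no bracket -> illegal
(6,3): flips 1 -> legal
(6,4): flips 1 -> legal
(6,6): flips 1 -> legal
(7,4): no bracket -> illegal
(7,5): flips 2 -> legal
(7,6): no bracket -> illegal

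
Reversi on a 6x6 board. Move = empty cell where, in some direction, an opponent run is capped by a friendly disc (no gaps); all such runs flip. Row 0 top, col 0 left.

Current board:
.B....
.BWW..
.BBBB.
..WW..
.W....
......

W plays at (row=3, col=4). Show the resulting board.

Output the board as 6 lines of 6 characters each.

Answer: .B....
.BWW..
.BBWB.
..WWW.
.W....
......

Derivation:
Place W at (3,4); scan 8 dirs for brackets.
Dir NW: opp run (2,3) capped by W -> flip
Dir N: opp run (2,4), next='.' -> no flip
Dir NE: first cell '.' (not opp) -> no flip
Dir W: first cell 'W' (not opp) -> no flip
Dir E: first cell '.' (not opp) -> no flip
Dir SW: first cell '.' (not opp) -> no flip
Dir S: first cell '.' (not opp) -> no flip
Dir SE: first cell '.' (not opp) -> no flip
All flips: (2,3)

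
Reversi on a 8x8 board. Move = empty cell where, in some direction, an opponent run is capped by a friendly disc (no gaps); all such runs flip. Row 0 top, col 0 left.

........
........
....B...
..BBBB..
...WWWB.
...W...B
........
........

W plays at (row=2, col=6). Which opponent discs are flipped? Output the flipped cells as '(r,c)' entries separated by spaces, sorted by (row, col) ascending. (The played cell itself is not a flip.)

Dir NW: first cell '.' (not opp) -> no flip
Dir N: first cell '.' (not opp) -> no flip
Dir NE: first cell '.' (not opp) -> no flip
Dir W: first cell '.' (not opp) -> no flip
Dir E: first cell '.' (not opp) -> no flip
Dir SW: opp run (3,5) capped by W -> flip
Dir S: first cell '.' (not opp) -> no flip
Dir SE: first cell '.' (not opp) -> no flip

Answer: (3,5)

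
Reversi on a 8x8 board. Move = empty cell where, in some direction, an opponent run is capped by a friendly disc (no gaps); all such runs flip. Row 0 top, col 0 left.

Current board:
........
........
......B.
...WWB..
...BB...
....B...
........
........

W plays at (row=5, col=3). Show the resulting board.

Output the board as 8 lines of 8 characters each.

Place W at (5,3); scan 8 dirs for brackets.
Dir NW: first cell '.' (not opp) -> no flip
Dir N: opp run (4,3) capped by W -> flip
Dir NE: opp run (4,4) (3,5) (2,6), next='.' -> no flip
Dir W: first cell '.' (not opp) -> no flip
Dir E: opp run (5,4), next='.' -> no flip
Dir SW: first cell '.' (not opp) -> no flip
Dir S: first cell '.' (not opp) -> no flip
Dir SE: first cell '.' (not opp) -> no flip
All flips: (4,3)

Answer: ........
........
......B.
...WWB..
...WB...
...WB...
........
........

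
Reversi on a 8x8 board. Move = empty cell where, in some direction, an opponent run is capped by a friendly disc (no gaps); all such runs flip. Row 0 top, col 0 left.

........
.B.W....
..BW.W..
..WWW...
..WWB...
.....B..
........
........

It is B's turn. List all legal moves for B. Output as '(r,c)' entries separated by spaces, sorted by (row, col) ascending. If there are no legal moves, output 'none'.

Answer: (0,4) (2,4) (4,1) (5,2)

Derivation:
(0,2): no bracket -> illegal
(0,3): no bracket -> illegal
(0,4): flips 1 -> legal
(1,2): no bracket -> illegal
(1,4): no bracket -> illegal
(1,5): no bracket -> illegal
(1,6): no bracket -> illegal
(2,1): no bracket -> illegal
(2,4): flips 2 -> legal
(2,6): no bracket -> illegal
(3,1): no bracket -> illegal
(3,5): no bracket -> illegal
(3,6): no bracket -> illegal
(4,1): flips 2 -> legal
(4,5): no bracket -> illegal
(5,1): no bracket -> illegal
(5,2): flips 2 -> legal
(5,3): no bracket -> illegal
(5,4): no bracket -> illegal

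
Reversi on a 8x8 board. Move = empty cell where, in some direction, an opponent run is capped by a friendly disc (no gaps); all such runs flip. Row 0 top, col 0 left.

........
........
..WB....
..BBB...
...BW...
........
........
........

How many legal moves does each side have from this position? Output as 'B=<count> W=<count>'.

Answer: B=6 W=2

Derivation:
-- B to move --
(1,1): flips 1 -> legal
(1,2): flips 1 -> legal
(1,3): no bracket -> illegal
(2,1): flips 1 -> legal
(3,1): no bracket -> illegal
(3,5): no bracket -> illegal
(4,5): flips 1 -> legal
(5,3): no bracket -> illegal
(5,4): flips 1 -> legal
(5,5): flips 1 -> legal
B mobility = 6
-- W to move --
(1,2): no bracket -> illegal
(1,3): no bracket -> illegal
(1,4): no bracket -> illegal
(2,1): no bracket -> illegal
(2,4): flips 2 -> legal
(2,5): no bracket -> illegal
(3,1): no bracket -> illegal
(3,5): no bracket -> illegal
(4,1): no bracket -> illegal
(4,2): flips 2 -> legal
(4,5): no bracket -> illegal
(5,2): no bracket -> illegal
(5,3): no bracket -> illegal
(5,4): no bracket -> illegal
W mobility = 2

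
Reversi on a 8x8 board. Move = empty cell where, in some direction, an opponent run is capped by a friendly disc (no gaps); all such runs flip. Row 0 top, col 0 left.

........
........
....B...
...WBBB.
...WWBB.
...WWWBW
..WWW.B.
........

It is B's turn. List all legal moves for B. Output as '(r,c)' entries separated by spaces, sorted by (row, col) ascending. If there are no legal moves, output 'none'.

(2,2): flips 3 -> legal
(2,3): no bracket -> illegal
(3,2): flips 1 -> legal
(4,2): flips 3 -> legal
(4,7): no bracket -> illegal
(5,1): no bracket -> illegal
(5,2): flips 4 -> legal
(6,1): no bracket -> illegal
(6,5): flips 1 -> legal
(6,7): no bracket -> illegal
(7,1): flips 3 -> legal
(7,2): flips 2 -> legal
(7,3): flips 2 -> legal
(7,4): flips 3 -> legal
(7,5): no bracket -> illegal

Answer: (2,2) (3,2) (4,2) (5,2) (6,5) (7,1) (7,2) (7,3) (7,4)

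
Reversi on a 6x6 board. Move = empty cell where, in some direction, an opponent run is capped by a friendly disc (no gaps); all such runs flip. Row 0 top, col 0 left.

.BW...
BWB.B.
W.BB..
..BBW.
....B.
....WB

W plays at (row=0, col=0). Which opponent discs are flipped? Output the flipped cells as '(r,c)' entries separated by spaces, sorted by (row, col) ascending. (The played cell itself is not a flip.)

Dir NW: edge -> no flip
Dir N: edge -> no flip
Dir NE: edge -> no flip
Dir W: edge -> no flip
Dir E: opp run (0,1) capped by W -> flip
Dir SW: edge -> no flip
Dir S: opp run (1,0) capped by W -> flip
Dir SE: first cell 'W' (not opp) -> no flip

Answer: (0,1) (1,0)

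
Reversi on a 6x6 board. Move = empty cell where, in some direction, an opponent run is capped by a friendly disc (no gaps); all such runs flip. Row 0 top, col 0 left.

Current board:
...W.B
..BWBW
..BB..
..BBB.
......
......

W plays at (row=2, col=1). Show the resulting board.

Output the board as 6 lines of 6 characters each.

Place W at (2,1); scan 8 dirs for brackets.
Dir NW: first cell '.' (not opp) -> no flip
Dir N: first cell '.' (not opp) -> no flip
Dir NE: opp run (1,2) capped by W -> flip
Dir W: first cell '.' (not opp) -> no flip
Dir E: opp run (2,2) (2,3), next='.' -> no flip
Dir SW: first cell '.' (not opp) -> no flip
Dir S: first cell '.' (not opp) -> no flip
Dir SE: opp run (3,2), next='.' -> no flip
All flips: (1,2)

Answer: ...W.B
..WWBW
.WBB..
..BBB.
......
......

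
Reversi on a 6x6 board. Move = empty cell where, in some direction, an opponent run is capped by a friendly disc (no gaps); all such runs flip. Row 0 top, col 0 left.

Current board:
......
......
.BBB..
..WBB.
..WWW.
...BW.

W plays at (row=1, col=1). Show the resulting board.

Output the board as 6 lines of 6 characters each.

Answer: ......
.W....
.BWB..
..WWB.
..WWW.
...BW.

Derivation:
Place W at (1,1); scan 8 dirs for brackets.
Dir NW: first cell '.' (not opp) -> no flip
Dir N: first cell '.' (not opp) -> no flip
Dir NE: first cell '.' (not opp) -> no flip
Dir W: first cell '.' (not opp) -> no flip
Dir E: first cell '.' (not opp) -> no flip
Dir SW: first cell '.' (not opp) -> no flip
Dir S: opp run (2,1), next='.' -> no flip
Dir SE: opp run (2,2) (3,3) capped by W -> flip
All flips: (2,2) (3,3)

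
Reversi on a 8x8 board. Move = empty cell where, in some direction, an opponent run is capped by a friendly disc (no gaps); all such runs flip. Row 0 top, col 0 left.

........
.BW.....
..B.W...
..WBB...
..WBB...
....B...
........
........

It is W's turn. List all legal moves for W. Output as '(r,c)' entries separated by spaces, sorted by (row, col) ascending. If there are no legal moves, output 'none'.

Answer: (1,0) (3,5) (4,5) (6,4) (6,5)

Derivation:
(0,0): no bracket -> illegal
(0,1): no bracket -> illegal
(0,2): no bracket -> illegal
(1,0): flips 1 -> legal
(1,3): no bracket -> illegal
(2,0): no bracket -> illegal
(2,1): no bracket -> illegal
(2,3): no bracket -> illegal
(2,5): no bracket -> illegal
(3,1): no bracket -> illegal
(3,5): flips 2 -> legal
(4,5): flips 2 -> legal
(5,2): no bracket -> illegal
(5,3): no bracket -> illegal
(5,5): no bracket -> illegal
(6,3): no bracket -> illegal
(6,4): flips 3 -> legal
(6,5): flips 2 -> legal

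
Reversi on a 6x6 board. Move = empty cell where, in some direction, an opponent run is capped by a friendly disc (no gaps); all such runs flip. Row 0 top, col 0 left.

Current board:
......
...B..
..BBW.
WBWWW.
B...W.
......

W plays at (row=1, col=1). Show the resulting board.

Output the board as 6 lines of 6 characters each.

Place W at (1,1); scan 8 dirs for brackets.
Dir NW: first cell '.' (not opp) -> no flip
Dir N: first cell '.' (not opp) -> no flip
Dir NE: first cell '.' (not opp) -> no flip
Dir W: first cell '.' (not opp) -> no flip
Dir E: first cell '.' (not opp) -> no flip
Dir SW: first cell '.' (not opp) -> no flip
Dir S: first cell '.' (not opp) -> no flip
Dir SE: opp run (2,2) capped by W -> flip
All flips: (2,2)

Answer: ......
.W.B..
..WBW.
WBWWW.
B...W.
......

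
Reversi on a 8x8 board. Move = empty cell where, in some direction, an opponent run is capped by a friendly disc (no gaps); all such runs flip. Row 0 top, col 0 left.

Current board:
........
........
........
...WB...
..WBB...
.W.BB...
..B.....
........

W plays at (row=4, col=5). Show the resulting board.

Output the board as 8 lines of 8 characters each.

Answer: ........
........
........
...WB...
..WWWW..
.W.BB...
..B.....
........

Derivation:
Place W at (4,5); scan 8 dirs for brackets.
Dir NW: opp run (3,4), next='.' -> no flip
Dir N: first cell '.' (not opp) -> no flip
Dir NE: first cell '.' (not opp) -> no flip
Dir W: opp run (4,4) (4,3) capped by W -> flip
Dir E: first cell '.' (not opp) -> no flip
Dir SW: opp run (5,4), next='.' -> no flip
Dir S: first cell '.' (not opp) -> no flip
Dir SE: first cell '.' (not opp) -> no flip
All flips: (4,3) (4,4)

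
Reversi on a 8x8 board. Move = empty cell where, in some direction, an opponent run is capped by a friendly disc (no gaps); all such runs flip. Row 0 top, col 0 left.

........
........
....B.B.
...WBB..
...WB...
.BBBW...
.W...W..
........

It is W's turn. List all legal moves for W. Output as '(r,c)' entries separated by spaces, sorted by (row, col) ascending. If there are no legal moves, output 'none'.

(1,3): no bracket -> illegal
(1,4): flips 3 -> legal
(1,5): flips 1 -> legal
(1,6): no bracket -> illegal
(1,7): no bracket -> illegal
(2,3): no bracket -> illegal
(2,5): flips 1 -> legal
(2,7): no bracket -> illegal
(3,6): flips 2 -> legal
(3,7): no bracket -> illegal
(4,0): no bracket -> illegal
(4,1): flips 1 -> legal
(4,2): no bracket -> illegal
(4,5): flips 1 -> legal
(4,6): no bracket -> illegal
(5,0): flips 3 -> legal
(5,5): flips 1 -> legal
(6,0): no bracket -> illegal
(6,2): no bracket -> illegal
(6,3): flips 1 -> legal
(6,4): no bracket -> illegal

Answer: (1,4) (1,5) (2,5) (3,6) (4,1) (4,5) (5,0) (5,5) (6,3)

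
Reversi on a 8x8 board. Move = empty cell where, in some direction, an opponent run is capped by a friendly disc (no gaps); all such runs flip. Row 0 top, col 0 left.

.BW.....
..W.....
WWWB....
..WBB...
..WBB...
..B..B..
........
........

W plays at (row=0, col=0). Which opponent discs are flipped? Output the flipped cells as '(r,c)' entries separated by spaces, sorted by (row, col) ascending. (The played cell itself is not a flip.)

Dir NW: edge -> no flip
Dir N: edge -> no flip
Dir NE: edge -> no flip
Dir W: edge -> no flip
Dir E: opp run (0,1) capped by W -> flip
Dir SW: edge -> no flip
Dir S: first cell '.' (not opp) -> no flip
Dir SE: first cell '.' (not opp) -> no flip

Answer: (0,1)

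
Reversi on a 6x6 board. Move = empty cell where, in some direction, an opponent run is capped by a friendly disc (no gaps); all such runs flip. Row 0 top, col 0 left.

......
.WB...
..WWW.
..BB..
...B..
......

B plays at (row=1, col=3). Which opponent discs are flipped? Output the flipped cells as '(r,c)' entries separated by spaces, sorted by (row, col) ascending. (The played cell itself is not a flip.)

Answer: (2,3)

Derivation:
Dir NW: first cell '.' (not opp) -> no flip
Dir N: first cell '.' (not opp) -> no flip
Dir NE: first cell '.' (not opp) -> no flip
Dir W: first cell 'B' (not opp) -> no flip
Dir E: first cell '.' (not opp) -> no flip
Dir SW: opp run (2,2), next='.' -> no flip
Dir S: opp run (2,3) capped by B -> flip
Dir SE: opp run (2,4), next='.' -> no flip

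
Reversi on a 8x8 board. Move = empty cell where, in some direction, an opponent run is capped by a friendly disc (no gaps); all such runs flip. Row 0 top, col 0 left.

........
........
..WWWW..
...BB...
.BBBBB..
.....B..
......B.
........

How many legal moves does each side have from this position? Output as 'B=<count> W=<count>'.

-- B to move --
(1,1): flips 1 -> legal
(1,2): flips 1 -> legal
(1,3): flips 1 -> legal
(1,4): flips 1 -> legal
(1,5): flips 1 -> legal
(1,6): flips 1 -> legal
(2,1): no bracket -> illegal
(2,6): no bracket -> illegal
(3,1): no bracket -> illegal
(3,2): no bracket -> illegal
(3,5): no bracket -> illegal
(3,6): no bracket -> illegal
B mobility = 6
-- W to move --
(3,0): no bracket -> illegal
(3,1): no bracket -> illegal
(3,2): no bracket -> illegal
(3,5): no bracket -> illegal
(3,6): no bracket -> illegal
(4,0): no bracket -> illegal
(4,6): no bracket -> illegal
(5,0): no bracket -> illegal
(5,1): flips 2 -> legal
(5,2): flips 2 -> legal
(5,3): flips 2 -> legal
(5,4): flips 2 -> legal
(5,6): flips 2 -> legal
(5,7): no bracket -> illegal
(6,4): no bracket -> illegal
(6,5): no bracket -> illegal
(6,7): no bracket -> illegal
(7,5): no bracket -> illegal
(7,6): no bracket -> illegal
(7,7): flips 4 -> legal
W mobility = 6

Answer: B=6 W=6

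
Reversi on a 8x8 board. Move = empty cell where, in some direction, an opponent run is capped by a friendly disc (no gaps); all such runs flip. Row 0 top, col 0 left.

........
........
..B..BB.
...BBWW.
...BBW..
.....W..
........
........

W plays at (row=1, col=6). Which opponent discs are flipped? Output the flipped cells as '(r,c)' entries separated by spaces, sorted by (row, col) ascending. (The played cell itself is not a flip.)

Dir NW: first cell '.' (not opp) -> no flip
Dir N: first cell '.' (not opp) -> no flip
Dir NE: first cell '.' (not opp) -> no flip
Dir W: first cell '.' (not opp) -> no flip
Dir E: first cell '.' (not opp) -> no flip
Dir SW: opp run (2,5) (3,4) (4,3), next='.' -> no flip
Dir S: opp run (2,6) capped by W -> flip
Dir SE: first cell '.' (not opp) -> no flip

Answer: (2,6)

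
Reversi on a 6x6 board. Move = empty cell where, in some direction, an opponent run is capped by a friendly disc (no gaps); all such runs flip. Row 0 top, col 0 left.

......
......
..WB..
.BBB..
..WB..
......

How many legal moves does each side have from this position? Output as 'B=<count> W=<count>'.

Answer: B=8 W=4

Derivation:
-- B to move --
(1,1): flips 1 -> legal
(1,2): flips 1 -> legal
(1,3): flips 1 -> legal
(2,1): flips 1 -> legal
(4,1): flips 1 -> legal
(5,1): flips 1 -> legal
(5,2): flips 1 -> legal
(5,3): flips 1 -> legal
B mobility = 8
-- W to move --
(1,2): no bracket -> illegal
(1,3): no bracket -> illegal
(1,4): no bracket -> illegal
(2,0): flips 1 -> legal
(2,1): no bracket -> illegal
(2,4): flips 2 -> legal
(3,0): no bracket -> illegal
(3,4): no bracket -> illegal
(4,0): flips 1 -> legal
(4,1): no bracket -> illegal
(4,4): flips 2 -> legal
(5,2): no bracket -> illegal
(5,3): no bracket -> illegal
(5,4): no bracket -> illegal
W mobility = 4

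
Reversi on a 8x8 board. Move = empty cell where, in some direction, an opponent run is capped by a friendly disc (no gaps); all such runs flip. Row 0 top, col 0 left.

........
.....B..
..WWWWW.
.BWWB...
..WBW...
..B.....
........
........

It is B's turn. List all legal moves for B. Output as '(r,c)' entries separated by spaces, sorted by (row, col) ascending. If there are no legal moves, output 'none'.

Answer: (1,2) (1,3) (1,4) (1,6) (2,1) (3,5) (3,7) (4,1) (4,5) (5,1) (5,3) (5,4)

Derivation:
(1,1): no bracket -> illegal
(1,2): flips 4 -> legal
(1,3): flips 3 -> legal
(1,4): flips 1 -> legal
(1,6): flips 1 -> legal
(1,7): no bracket -> illegal
(2,1): flips 1 -> legal
(2,7): no bracket -> illegal
(3,5): flips 1 -> legal
(3,6): no bracket -> illegal
(3,7): flips 1 -> legal
(4,1): flips 1 -> legal
(4,5): flips 1 -> legal
(5,1): flips 3 -> legal
(5,3): flips 1 -> legal
(5,4): flips 1 -> legal
(5,5): no bracket -> illegal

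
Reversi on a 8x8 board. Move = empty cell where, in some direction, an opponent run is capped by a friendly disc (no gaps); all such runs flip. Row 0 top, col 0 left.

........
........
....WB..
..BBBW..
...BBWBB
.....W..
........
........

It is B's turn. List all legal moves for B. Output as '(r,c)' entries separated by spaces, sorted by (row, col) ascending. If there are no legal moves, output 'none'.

(1,3): flips 2 -> legal
(1,4): flips 1 -> legal
(1,5): flips 1 -> legal
(2,3): flips 1 -> legal
(2,6): flips 1 -> legal
(3,6): flips 1 -> legal
(5,4): no bracket -> illegal
(5,6): flips 1 -> legal
(6,4): flips 1 -> legal
(6,5): flips 3 -> legal
(6,6): flips 1 -> legal

Answer: (1,3) (1,4) (1,5) (2,3) (2,6) (3,6) (5,6) (6,4) (6,5) (6,6)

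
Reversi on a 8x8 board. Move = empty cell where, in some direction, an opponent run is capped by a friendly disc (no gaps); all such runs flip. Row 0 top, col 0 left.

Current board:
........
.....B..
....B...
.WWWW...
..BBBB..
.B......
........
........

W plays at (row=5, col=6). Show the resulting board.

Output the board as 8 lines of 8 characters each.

Answer: ........
.....B..
....B...
.WWWW...
..BBBW..
.B....W.
........
........

Derivation:
Place W at (5,6); scan 8 dirs for brackets.
Dir NW: opp run (4,5) capped by W -> flip
Dir N: first cell '.' (not opp) -> no flip
Dir NE: first cell '.' (not opp) -> no flip
Dir W: first cell '.' (not opp) -> no flip
Dir E: first cell '.' (not opp) -> no flip
Dir SW: first cell '.' (not opp) -> no flip
Dir S: first cell '.' (not opp) -> no flip
Dir SE: first cell '.' (not opp) -> no flip
All flips: (4,5)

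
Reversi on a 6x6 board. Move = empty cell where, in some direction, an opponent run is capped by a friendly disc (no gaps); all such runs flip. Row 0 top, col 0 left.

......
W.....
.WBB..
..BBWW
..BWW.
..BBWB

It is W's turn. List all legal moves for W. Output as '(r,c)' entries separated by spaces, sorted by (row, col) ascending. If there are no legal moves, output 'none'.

Answer: (1,1) (1,2) (1,3) (2,4) (3,1) (4,1) (5,1)

Derivation:
(1,1): flips 2 -> legal
(1,2): flips 1 -> legal
(1,3): flips 2 -> legal
(1,4): no bracket -> illegal
(2,4): flips 2 -> legal
(3,1): flips 2 -> legal
(4,1): flips 1 -> legal
(4,5): no bracket -> illegal
(5,1): flips 2 -> legal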